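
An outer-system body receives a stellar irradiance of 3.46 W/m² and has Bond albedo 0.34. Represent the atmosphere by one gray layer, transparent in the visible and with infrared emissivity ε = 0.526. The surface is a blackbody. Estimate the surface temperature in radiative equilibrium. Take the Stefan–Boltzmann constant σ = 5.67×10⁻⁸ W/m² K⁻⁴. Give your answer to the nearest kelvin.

Effective emission temperature (TOA balance): σT_e⁴ = S(1−α)/4 = 0.5709 W/m² → T_e = 56.33 K.
Surface balance with a leaky layer gives σT_s⁴ = σT_e⁴·2/(2−ε), so T_s = T_e·[2/(2−0.526)]^(1/4) = 60.80 K.

61 K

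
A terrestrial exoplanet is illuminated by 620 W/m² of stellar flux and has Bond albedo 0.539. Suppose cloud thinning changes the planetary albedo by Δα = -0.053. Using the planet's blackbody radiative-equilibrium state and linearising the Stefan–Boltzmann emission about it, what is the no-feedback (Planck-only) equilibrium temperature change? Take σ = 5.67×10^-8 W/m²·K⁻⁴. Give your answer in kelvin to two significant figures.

Reference equilibrium: T_e = [S(1−α)/(4σ)]^(1/4) = 188.4 K.
ΔF = −(S/4)Δα = −(620.0/4)×(-0.053) = 8.215 W/m².
The Planck feedback parameter is 4σT_e³ = 1.517 W/m²/K.
Hence the no-feedback warming is ΔF/(4σT_e³) = 5.42 K.

5.4 K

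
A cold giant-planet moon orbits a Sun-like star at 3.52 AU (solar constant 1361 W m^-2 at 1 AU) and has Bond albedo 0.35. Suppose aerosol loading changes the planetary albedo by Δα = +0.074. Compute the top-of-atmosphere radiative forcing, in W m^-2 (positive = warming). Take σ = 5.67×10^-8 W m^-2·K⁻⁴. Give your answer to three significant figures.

Flux at the orbit: S = 1361/(3.52)² = 109.8 W m^-2.
The change in absorbed flux is Δ[S(1−α)/4] = −SΔα/4 = -2.032 W m^-2.

-2.03 W m^-2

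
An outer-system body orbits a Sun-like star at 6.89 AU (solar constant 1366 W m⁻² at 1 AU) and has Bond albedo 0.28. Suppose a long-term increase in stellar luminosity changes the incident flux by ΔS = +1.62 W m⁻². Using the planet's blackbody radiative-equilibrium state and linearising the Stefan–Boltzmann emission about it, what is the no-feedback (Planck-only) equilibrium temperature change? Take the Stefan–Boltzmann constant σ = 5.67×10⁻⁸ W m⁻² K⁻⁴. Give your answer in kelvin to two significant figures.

1.4 kelvin

Irradiance scales as 1/d², so S = 1366 W m⁻² × (1/6.89)² = 28.77 W m⁻².
The baseline emission temperature is T_e = 97.76 K.
Only a fraction (1−α) is absorbed and it's spread over 4πR², so ΔF = (1−α)ΔS/4 = 0.2916 W m⁻².
Linearising σT⁴ gives d(σT⁴)/dT = 4σT_e³ = 0.2119 W m⁻² per K.
So ΔT₀ = 0.2916/0.2119 = 1.38 K.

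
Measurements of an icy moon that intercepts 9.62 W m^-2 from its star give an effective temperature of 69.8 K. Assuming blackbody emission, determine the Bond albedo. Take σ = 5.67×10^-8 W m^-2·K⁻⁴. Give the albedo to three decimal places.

From σT⁴ = S(1−α)/4 we invert for α: 1−α = 4σT⁴/S.
σT⁴ = 1.346 W m^-2, so 4σT⁴ = 5.384 W m^-2.
1−α = 5.384/9.620 = 0.5596, so α = 0.4404.

0.440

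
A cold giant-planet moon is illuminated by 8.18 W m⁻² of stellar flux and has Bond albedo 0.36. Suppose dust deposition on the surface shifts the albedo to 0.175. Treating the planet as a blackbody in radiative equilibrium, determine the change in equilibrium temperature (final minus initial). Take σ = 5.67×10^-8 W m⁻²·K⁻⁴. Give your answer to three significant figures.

Initial: T₁ = [S(1−0.36)/(4σ)]^(1/4) = 69.31 K.
After:  T₂ = [8.180·0.825/(4σ)]^(1/4) = 73.86 K.
ΔT = T₂ − T₁ = 4.543 K.

4.54 kelvin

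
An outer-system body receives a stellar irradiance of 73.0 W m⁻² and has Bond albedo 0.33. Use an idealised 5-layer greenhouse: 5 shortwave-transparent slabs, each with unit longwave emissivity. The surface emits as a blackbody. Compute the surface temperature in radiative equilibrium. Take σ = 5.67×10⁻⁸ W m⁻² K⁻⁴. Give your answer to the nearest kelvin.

OLR = S(1−α)/4 = 12.23 W m⁻²; the top layer radiates at T_e = 121.2 K.
With N = 5 opaque layers, T_s = (N+1)^(1/4)·T_e = 6^(1/4)·121.2 = 189.7 K.

190 kelvin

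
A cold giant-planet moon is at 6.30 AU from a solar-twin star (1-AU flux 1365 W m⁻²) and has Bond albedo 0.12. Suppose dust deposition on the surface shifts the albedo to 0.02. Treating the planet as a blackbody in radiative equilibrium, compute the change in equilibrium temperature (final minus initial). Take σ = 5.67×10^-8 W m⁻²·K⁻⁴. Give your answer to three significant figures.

By the inverse-square law, S = 1365/6.30² = 34.39 W m⁻².
With α = 0.12, T₁ = 107.5 K.
After:  T₂ = [34.39·0.98/(4σ)]^(1/4) = 110.4 K.
Change: 110.4 − 107.5 = 2.931 K.

2.93 kelvin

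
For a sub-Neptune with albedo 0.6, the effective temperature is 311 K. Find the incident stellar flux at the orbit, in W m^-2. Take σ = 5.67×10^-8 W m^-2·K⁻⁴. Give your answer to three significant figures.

Invert the energy balance for S: S = 4σT⁴/(1−α).
σT⁴ = 5.67×10⁻⁸·(311)⁴ = 530.4 W m^-2.
S = 4·530.4/0.4 = 5304 W m^-2.

5300 W m^-2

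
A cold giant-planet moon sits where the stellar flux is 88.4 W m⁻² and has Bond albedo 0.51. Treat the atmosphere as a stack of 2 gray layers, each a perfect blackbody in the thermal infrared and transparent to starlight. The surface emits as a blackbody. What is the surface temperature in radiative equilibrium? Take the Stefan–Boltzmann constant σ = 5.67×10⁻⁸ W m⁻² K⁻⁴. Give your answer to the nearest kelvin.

OLR = S(1−α)/4 = 10.83 W m⁻²; the top layer radiates at T_e = 117.6 K.
For an N-layer opaque stack, T_s⁴ = (N+1)T_e⁴, hence T_s = (3)^(1/4)×117.6 K = 154.7 K.

155 kelvin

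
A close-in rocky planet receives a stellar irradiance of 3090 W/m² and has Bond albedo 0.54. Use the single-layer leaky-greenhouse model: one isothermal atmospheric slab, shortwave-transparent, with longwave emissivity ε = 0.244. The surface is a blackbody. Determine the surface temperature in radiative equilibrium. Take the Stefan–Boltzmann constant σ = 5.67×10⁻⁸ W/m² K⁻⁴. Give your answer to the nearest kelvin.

At the top of the atmosphere, σT_e⁴ = S(1−α)/4 = 355.3 W/m², giving T_e = 281.4 K.
The surface balance (absorbed SW + ε·downward IR = σT_s⁴) with T_a⁴ = T_s⁴/2 reduces to T_s = T_e·[2/(2−ε)]^¼ = 290.7 K.

291 K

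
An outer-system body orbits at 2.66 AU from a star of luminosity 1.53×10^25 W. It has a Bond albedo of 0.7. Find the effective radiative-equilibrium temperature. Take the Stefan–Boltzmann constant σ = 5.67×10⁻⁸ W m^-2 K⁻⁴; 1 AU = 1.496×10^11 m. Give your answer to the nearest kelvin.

Orbital distance: d = 2.66 AU = 3.979×10^11 m.
S = L/(4πd²) = 7.689 W m^-2.
The planet absorbs (1−α)S over its disc πR² and re-emits over 4πR², so the mean absorbed flux is (1−0.7)·7.689/4 = 0.5767 W m^-2.
Balancing against σT⁴: T = (0.5767/5.67×10⁻⁸)^(1/4) = 56.47 K.

56 kelvin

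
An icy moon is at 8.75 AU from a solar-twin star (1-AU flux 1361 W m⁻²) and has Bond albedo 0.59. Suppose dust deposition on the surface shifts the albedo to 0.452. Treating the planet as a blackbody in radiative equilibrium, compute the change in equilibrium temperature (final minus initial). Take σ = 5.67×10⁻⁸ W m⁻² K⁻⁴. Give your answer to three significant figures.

Flux at the orbit: S = 1361/(8.75)² = 17.78 W m⁻².
Before: T₁ = [17.78·0.41/(4σ)]^(1/4) = 75.29 K.
Final:   T₂ = [S(1−0.452)/(4σ)]^(1/4) = 80.96 K.
ΔT = T₂ − T₁ = 5.664 K.

5.66 K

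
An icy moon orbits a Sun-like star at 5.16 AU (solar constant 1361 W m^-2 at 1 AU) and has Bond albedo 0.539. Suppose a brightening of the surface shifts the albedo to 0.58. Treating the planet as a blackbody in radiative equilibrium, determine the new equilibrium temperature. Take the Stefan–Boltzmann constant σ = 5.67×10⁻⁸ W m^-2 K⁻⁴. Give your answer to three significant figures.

By the inverse-square law, S = 1361/5.16² = 51.12 W m^-2.
With the new albedo, S(1−α₂)/4 = 5.367 W m^-2, so T₂ = 98.64 K.

98.6 K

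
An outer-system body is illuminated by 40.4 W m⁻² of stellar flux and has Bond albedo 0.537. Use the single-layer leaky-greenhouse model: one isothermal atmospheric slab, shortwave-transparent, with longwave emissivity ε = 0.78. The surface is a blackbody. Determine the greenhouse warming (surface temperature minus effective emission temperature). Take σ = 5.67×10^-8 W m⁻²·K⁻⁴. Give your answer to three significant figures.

12.5 kelvin

The planet radiates to space at T_e = [S(1−α)/(4σ)]^(1/4) = 95.30 K.
The surface balance (absorbed SW + ε·downward IR = σT_s⁴) with T_a⁴ = T_s⁴/2 reduces to T_s = T_e·[2/(2−ε)]^¼ = 107.8 K.
Greenhouse warming: T_s − T_e = 12.53 K.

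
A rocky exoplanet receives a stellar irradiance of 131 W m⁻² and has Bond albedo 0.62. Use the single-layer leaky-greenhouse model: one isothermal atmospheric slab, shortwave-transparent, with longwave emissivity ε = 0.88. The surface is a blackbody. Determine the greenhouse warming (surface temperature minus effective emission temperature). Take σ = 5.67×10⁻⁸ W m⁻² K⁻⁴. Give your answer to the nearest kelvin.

The planet radiates to space at T_e = [S(1−α)/(4σ)]^(1/4) = 121.7 K.
Surface balance with a leaky layer gives σT_s⁴ = σT_e⁴·2/(2−ε), so T_s = T_e·[2/(2−0.88)]^(1/4) = 140.7 K.
Greenhouse warming: T_s − T_e = 18.99 K.

19 kelvin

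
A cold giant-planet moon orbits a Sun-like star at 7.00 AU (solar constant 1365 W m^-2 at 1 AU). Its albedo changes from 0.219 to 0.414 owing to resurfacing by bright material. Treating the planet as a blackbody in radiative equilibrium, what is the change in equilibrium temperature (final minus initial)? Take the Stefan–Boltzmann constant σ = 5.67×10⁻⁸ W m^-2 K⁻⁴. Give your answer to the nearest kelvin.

-7 kelvin

By the inverse-square law, S = 1365/7.00² = 27.86 W m^-2.
Before: T₁ = [27.86·0.781/(4σ)]^(1/4) = 98.97 K.
After:  T₂ = [27.86·0.586/(4σ)]^(1/4) = 92.11 K.
ΔT = T₂ − T₁ = -6.858 K.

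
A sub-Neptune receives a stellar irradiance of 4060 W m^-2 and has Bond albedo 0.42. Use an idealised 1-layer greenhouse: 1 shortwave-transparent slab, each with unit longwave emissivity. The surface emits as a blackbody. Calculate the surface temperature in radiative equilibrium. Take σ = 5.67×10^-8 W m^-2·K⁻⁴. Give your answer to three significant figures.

380 K

The effective emission temperature is T_e = [S(1−α)/(4σ)]^¼ = 319.2 K.
Layer-by-layer balance gives σT_s⁴ = (N+1)σT_e⁴, so T_s = 2^¼·319.2 = 379.6 K.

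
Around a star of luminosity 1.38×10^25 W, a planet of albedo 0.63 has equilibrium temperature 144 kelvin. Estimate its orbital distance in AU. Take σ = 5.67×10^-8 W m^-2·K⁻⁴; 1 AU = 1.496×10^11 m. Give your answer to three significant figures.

The flux needed for this T is 4σT⁴/(1−0.63) = 263.6 W m^-2.
From L = 4πd²S, d = √(1.38×10^25/(4π·263.6)) = 6.455×10^10 m = 0.4315 AU.

0.431 AU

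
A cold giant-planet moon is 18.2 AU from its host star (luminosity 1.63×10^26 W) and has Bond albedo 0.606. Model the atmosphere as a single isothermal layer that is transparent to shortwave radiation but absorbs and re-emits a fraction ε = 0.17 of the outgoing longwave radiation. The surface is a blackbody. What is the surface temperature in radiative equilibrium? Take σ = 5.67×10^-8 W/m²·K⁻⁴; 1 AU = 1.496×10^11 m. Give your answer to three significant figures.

42.7 K

Orbital distance: d = 18.2 AU = 2.723×10^12 m.
Spreading L over a sphere of radius d: S = 1.63×10^26/(4π·2.72×10^12²) = 1.750 W/m².
Effective emission temperature (TOA balance): σT_e⁴ = S(1−α)/4 = 0.1723 W/m² → T_e = 41.75 K.
The surface balance (absorbed SW + ε·downward IR = σT_s⁴) with T_a⁴ = T_s⁴/2 reduces to T_s = T_e·[2/(2−ε)]^¼ = 42.69 K.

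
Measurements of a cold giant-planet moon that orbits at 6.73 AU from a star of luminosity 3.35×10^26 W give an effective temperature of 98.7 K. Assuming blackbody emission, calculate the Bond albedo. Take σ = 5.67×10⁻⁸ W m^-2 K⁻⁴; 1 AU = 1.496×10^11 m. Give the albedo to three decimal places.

0.182

Orbital distance: d = 6.73 AU = 1.007×10^12 m.
Flux at the orbit: S = L/(4πd²) = 3.35×10^26/(4π·(1.01×10^12)²) = 26.30 W m^-2.
Energy balance: S(1−α)/4 = σT⁴, so 1−α = 4σT⁴/S.
σT⁴ = 5.381 W m^-2, so 4σT⁴ = 21.52 W m^-2.
Hence α = 1 − 21.52/26.30 = 0.1816.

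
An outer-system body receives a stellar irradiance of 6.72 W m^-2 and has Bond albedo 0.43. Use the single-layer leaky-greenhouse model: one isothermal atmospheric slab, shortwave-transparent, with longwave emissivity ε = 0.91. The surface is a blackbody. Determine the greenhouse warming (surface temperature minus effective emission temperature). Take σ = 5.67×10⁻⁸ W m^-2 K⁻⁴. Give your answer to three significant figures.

10.5 K

The planet radiates to space at T_e = [S(1−α)/(4σ)]^(1/4) = 64.11 K.
For a single slab of emissivity ε, T_s⁴ = 2T_e⁴/(2−ε); thus T_s = 64.11·(1.835)^(1/4) = 74.61 K.
T_s − T_e = 74.61 − 64.11 = 10.50 K.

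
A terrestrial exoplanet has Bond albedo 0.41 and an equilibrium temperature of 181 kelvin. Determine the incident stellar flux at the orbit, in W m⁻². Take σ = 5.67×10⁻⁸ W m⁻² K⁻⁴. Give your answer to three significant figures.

Invert the energy balance for S: S = 4σT⁴/(1−α).
The emitted flux is σT⁴ = 60.86 W m⁻².
S = 4·60.86/0.59 = 412.6 W m⁻².

413 W m⁻²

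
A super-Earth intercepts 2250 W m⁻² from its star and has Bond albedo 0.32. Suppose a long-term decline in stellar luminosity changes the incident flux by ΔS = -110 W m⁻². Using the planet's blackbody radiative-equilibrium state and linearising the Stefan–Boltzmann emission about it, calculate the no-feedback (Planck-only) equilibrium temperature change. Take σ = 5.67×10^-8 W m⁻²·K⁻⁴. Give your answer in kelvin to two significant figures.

-3.5 K

The baseline emission temperature is T_e = 286.6 K.
Only a fraction (1−α) is absorbed and it's spread over 4πR², so ΔF = (1−α)ΔS/4 = -18.70 W m⁻².
Planck response: λ_P = 4σT_e³ = 4·5.67×10⁻⁸·(286.6)³ = 5.339 W m⁻²/K.
So ΔT₀ = -18.70/5.339 = -3.50 K.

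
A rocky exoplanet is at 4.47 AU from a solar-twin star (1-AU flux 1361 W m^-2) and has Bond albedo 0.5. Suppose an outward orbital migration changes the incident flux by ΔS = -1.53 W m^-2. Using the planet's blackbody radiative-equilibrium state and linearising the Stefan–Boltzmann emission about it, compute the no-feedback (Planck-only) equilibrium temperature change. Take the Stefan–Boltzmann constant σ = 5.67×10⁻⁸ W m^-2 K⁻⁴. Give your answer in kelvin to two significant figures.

By the inverse-square law, S = 1361/4.47² = 68.12 W m^-2.
The baseline emission temperature is T_e = 110.7 K.
ΔF = Δ[S(1−α)]/4 = (1−0.5)·-1.53/4 = -0.1913 W m^-2.
The Planck feedback parameter is 4σT_e³ = 0.3077 W m^-2/K.
ΔT₀ = ΔF/λ_P = -0.1913/0.3077 = -0.622 K.

-0.62 kelvin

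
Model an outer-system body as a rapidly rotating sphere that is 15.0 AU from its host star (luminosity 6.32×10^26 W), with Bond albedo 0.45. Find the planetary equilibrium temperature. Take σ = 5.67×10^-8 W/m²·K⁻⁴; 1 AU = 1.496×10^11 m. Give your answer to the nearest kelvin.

70 kelvin

d = 15.0 × 1.496×10^11 m = 2.244×10^12 m.
S = L/(4πd²) = 9.988 W/m².
Absorbed flux (global mean): S(1−α)/4 = 9.988·0.55/4 = 1.373 W/m².
Balancing against σT⁴: T = (1.373/5.67×10⁻⁸)^(1/4) = 70.15 K.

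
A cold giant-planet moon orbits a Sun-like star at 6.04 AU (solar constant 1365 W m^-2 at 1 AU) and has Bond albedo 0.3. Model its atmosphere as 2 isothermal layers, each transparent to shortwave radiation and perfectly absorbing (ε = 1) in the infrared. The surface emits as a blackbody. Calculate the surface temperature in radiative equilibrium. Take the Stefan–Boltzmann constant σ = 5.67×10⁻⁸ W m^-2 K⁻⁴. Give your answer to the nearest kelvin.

By the inverse-square law, S = 1365/6.04² = 37.42 W m^-2.
OLR = S(1−α)/4 = 6.548 W m^-2; the top layer radiates at T_e = 103.7 K.
With N = 2 opaque layers, T_s = (N+1)^(1/4)·T_e = 3^(1/4)·103.7 = 136.4 K.

136 K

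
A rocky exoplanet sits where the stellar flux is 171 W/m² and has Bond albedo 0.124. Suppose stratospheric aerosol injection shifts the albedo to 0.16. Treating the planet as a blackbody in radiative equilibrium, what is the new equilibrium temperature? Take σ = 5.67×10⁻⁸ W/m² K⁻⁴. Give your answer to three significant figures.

With the new albedo, S(1−α₂)/4 = 35.91 W/m², so T₂ = 158.6 K.

159 kelvin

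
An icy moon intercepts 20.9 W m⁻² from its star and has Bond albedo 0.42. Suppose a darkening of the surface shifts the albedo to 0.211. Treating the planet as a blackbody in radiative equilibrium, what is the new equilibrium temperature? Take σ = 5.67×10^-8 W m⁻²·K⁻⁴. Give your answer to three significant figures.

92.3 K

T₂ = [S(1−α₂)/(4σ)]^(1/4) = [20.90·0.789/(4σ)]^(1/4) = 92.34 K.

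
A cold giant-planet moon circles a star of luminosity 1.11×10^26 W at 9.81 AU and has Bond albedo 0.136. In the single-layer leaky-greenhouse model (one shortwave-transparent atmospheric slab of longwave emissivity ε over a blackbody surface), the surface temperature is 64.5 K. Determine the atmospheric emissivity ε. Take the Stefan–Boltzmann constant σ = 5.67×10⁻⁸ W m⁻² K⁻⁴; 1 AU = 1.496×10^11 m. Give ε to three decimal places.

Orbital distance: d = 9.81 AU = 1.468×10^12 m.
Flux at the orbit: S = L/(4πd²) = 1.11×10^26/(4π·(1.47×10^12)²) = 4.101 W m⁻².
TOA balance gives T_e = 62.87 K.
Inverting T_s⁴ = 2T_e⁴/(2−ε): (T_e/T_s)⁴ = 0.9027, so ε = 2(1 − 0.9027) = 0.1946.

0.195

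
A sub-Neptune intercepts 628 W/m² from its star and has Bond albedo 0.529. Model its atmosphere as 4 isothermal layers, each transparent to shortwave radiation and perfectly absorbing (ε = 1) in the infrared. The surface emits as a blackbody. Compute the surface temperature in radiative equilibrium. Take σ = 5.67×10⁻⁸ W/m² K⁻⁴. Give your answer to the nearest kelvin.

Top-of-atmosphere balance: σT_e⁴ = S(1−α)/4 = 73.95 W/m² → T_e = 190.0 K.
For an N-layer opaque stack, T_s⁴ = (N+1)T_e⁴, hence T_s = (5)^(1/4)×190.0 K = 284.2 K.

284 kelvin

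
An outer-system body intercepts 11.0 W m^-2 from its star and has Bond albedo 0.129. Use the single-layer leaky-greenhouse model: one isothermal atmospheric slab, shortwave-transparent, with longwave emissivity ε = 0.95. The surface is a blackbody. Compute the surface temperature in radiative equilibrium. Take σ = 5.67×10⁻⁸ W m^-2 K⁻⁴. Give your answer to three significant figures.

At the top of the atmosphere, σT_e⁴ = S(1−α)/4 = 2.395 W m^-2, giving T_e = 80.62 K.
For a single slab of emissivity ε, T_s⁴ = 2T_e⁴/(2−ε); thus T_s = 80.62·(1.905)^(1/4) = 94.71 K.

94.7 K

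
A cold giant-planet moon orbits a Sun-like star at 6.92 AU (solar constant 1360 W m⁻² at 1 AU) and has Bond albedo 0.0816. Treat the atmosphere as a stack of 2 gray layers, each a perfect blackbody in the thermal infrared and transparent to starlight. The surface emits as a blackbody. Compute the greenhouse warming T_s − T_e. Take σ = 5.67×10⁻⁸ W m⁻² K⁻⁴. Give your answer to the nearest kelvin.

Irradiance scales as 1/d², so S = 1360 W m⁻² × (1/6.92)² = 28.40 W m⁻².
Top-of-atmosphere balance: σT_e⁴ = S(1−α)/4 = 6.521 W m⁻² → T_e = 103.6 K.
T_s = (N+1)^(1/4)·T_e = 136.3 K.
Warming: T_s − T_e = 32.73 K.

33 kelvin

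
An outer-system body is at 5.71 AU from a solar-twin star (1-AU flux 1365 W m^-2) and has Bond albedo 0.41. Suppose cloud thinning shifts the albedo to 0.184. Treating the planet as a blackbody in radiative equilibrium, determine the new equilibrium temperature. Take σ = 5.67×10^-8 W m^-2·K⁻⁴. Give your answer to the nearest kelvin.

111 K

Flux at the orbit: S = 1365/(5.71)² = 41.87 W m^-2.
With the new albedo, S(1−α₂)/4 = 8.541 W m^-2, so T₂ = 110.8 K.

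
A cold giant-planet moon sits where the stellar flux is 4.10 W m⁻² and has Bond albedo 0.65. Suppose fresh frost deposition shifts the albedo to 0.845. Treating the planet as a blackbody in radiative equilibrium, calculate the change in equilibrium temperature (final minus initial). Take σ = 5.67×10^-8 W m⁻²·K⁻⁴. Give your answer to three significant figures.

Initial: T₁ = [S(1−0.65)/(4σ)]^(1/4) = 50.15 K.
Final:   T₂ = [S(1−0.845)/(4σ)]^(1/4) = 40.91 K.
Change: 40.91 − 50.15 = -9.240 K.

-9.24 kelvin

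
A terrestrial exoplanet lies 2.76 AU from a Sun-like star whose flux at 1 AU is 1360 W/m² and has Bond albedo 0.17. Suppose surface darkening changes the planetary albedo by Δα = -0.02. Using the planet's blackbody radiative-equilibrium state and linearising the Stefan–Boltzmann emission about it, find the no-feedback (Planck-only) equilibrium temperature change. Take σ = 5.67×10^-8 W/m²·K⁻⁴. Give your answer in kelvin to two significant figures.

0.96 K

Irradiance scales as 1/d², so S = 1360 W/m² × (1/2.76)² = 178.5 W/m².
The baseline emission temperature is T_e = 159.9 K.
TOA radiative forcing: ΔF = −S·Δα/4 = −178.5·(-0.02)/4 = 0.8927 W/m².
The Planck feedback parameter is 4σT_e³ = 0.9269 W/m²/K.
Hence the no-feedback warming is ΔF/(4σT_e³) = 0.963 K.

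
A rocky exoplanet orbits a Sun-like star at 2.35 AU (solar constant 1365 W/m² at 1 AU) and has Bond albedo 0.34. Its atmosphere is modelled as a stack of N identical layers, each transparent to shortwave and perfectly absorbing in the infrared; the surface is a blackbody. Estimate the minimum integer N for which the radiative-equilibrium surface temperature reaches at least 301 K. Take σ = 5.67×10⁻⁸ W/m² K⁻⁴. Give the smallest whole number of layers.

11

Irradiance scales as 1/d², so S = 1365 W/m² × (1/2.35)² = 247.2 W/m².
OLR = S(1−α)/4 = 40.78 W/m²; the top layer radiates at T_e = 163.8 K.
Since T_s⁴ = (N+1)T_e⁴, we need N ≥ (T_s/T_e)⁴ − 1 = 10.412.
The minimum whole number is N = 11.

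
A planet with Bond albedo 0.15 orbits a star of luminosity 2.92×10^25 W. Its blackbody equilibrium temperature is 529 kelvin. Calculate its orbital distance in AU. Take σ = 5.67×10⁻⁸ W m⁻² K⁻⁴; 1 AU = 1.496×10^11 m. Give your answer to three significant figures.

The flux needed for this T is 4σT⁴/(1−0.15) = 20900 W m⁻².
Then d = [L/(4πS)]^(1/2) = 1.055×10^10 m, i.e. 0.07049 AU.

0.0705 AU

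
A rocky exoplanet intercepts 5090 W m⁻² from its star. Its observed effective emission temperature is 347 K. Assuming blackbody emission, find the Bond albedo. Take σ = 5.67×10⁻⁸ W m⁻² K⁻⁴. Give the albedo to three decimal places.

0.354

Energy balance: S(1−α)/4 = σT⁴, so 1−α = 4σT⁴/S.
σT⁴ = 822.1 W m⁻², so 4σT⁴ = 3288 W m⁻².
Hence α = 1 − 3288/5090 = 0.3540.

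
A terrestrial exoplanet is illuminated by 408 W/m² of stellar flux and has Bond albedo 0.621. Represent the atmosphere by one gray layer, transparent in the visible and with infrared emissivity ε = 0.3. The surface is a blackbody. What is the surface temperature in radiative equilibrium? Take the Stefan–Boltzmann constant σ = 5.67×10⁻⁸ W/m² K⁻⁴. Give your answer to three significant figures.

168 K

Effective emission temperature (TOA balance): σT_e⁴ = S(1−α)/4 = 38.66 W/m² → T_e = 161.6 K.
Surface balance with a leaky layer gives σT_s⁴ = σT_e⁴·2/(2−ε), so T_s = T_e·[2/(2−0.3)]^(1/4) = 168.3 K.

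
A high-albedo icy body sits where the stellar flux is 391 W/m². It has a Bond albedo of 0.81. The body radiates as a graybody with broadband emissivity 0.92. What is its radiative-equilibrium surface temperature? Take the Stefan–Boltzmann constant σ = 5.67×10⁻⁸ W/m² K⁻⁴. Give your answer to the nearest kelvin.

Averaging over the sphere, the absorbed flux is S(1−α)/4 = 18.57 W/m².
Radiative balance εσT⁴ = 18.57 gives T = [18.57/(0.92·σ)]^(1/4) = 137.4 K.

137 K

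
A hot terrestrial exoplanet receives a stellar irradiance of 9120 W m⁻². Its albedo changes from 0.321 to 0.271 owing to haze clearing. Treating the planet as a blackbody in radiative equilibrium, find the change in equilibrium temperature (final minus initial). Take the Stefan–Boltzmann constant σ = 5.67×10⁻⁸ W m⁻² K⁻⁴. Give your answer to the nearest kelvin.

Before: T₁ = [9120·0.679/(4σ)]^(1/4) = 406.5 K.
After:  T₂ = [9120·0.729/(4σ)]^(1/4) = 413.8 K.
ΔT = T₂ − T₁ = 7.285 K.

7 kelvin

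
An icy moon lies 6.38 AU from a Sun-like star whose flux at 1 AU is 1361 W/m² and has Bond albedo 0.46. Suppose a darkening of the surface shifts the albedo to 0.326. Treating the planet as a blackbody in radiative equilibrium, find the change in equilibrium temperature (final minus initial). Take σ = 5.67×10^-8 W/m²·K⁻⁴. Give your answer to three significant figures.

Flux at the orbit: S = 1361/(6.38)² = 33.44 W/m².
Initial: T₁ = [S(1−0.46)/(4σ)]^(1/4) = 94.46 K.
After:  T₂ = [33.44·0.674/(4σ)]^(1/4) = 99.84 K.
Change: 99.84 − 94.46 = 5.382 K.

5.38 K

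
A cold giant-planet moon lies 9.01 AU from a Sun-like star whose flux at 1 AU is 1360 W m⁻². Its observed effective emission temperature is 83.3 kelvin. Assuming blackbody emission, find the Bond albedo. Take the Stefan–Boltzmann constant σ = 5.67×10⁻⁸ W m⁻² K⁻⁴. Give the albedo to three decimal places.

0.348

Flux at the orbit: S = 1360/(9.01)² = 16.75 W m⁻².
From σT⁴ = S(1−α)/4 we invert for α: 1−α = 4σT⁴/S.
σT⁴ = 2.730 W m⁻², so 4σT⁴ = 10.92 W m⁻².
1−α = 10.92/16.75 = 0.6518, so α = 0.3482.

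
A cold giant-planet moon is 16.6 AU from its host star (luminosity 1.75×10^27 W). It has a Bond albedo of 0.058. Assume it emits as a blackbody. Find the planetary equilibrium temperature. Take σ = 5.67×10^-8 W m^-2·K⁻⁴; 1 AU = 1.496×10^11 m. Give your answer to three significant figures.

d = 16.6 × 1.496×10^11 m = 2.483×10^12 m.
S = L/(4πd²) = 22.58 W m^-2.
The planet absorbs (1−α)S over its disc πR² and re-emits over 4πR², so the mean absorbed flux is (1−0.058)·22.58/4 = 5.318 W m^-2.
In equilibrium σT⁴ equals this, so T = 98.41 K.

98.4 kelvin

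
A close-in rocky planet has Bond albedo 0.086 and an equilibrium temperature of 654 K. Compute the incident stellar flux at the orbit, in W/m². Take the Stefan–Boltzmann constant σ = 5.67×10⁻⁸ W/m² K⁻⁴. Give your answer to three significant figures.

From S(1−α)/4 = σT⁴: S = 4σT⁴/(1−α).
The emitted flux is σT⁴ = 10370 W/m².
S = 4·10370/0.914 = 45390 W/m².

45400 W/m²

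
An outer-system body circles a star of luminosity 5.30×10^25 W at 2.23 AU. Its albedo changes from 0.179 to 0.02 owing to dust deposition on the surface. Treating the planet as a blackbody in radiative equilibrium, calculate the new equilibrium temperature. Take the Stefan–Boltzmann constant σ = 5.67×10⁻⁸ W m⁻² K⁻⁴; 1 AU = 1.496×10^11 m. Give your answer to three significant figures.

113 kelvin

d = 2.23 × 1.496×10^11 m = 3.336×10^11 m.
Spreading L over a sphere of radius d: S = 5.30×10^25/(4π·3.34×10^11²) = 37.90 W m⁻².
With the new albedo, S(1−α₂)/4 = 9.285 W m⁻², so T₂ = 113.1 K.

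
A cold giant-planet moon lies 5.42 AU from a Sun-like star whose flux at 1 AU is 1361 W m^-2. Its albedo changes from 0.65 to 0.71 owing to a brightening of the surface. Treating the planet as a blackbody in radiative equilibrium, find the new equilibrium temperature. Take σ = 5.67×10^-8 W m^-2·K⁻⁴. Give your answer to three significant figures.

87.7 kelvin

Irradiance scales as 1/d², so S = 1361 W m^-2 × (1/5.42)² = 46.33 W m^-2.
With the new albedo, S(1−α₂)/4 = 3.359 W m^-2, so T₂ = 87.73 K.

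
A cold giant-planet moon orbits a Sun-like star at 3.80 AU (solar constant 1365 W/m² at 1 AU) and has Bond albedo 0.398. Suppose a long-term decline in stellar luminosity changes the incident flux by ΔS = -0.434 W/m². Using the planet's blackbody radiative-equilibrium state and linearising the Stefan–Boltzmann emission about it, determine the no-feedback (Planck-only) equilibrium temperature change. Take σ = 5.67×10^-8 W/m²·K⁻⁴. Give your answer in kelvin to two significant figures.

-0.14 K

Irradiance scales as 1/d², so S = 1365 W/m² × (1/3.80)² = 94.53 W/m².
The baseline emission temperature is T_e = 125.9 K.
ΔF = Δ[S(1−α)]/4 = (1−0.398)·-0.434/4 = -0.06532 W/m².
The Planck feedback parameter is 4σT_e³ = 0.4521 W/m²/K.
ΔT₀ = ΔF/λ_P = -0.06532/0.4521 = -0.144 K.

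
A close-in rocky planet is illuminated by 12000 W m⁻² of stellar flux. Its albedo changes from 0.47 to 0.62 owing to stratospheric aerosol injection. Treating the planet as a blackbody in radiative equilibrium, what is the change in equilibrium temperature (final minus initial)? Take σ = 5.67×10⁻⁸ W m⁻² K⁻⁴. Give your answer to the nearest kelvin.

-33 kelvin

Before: T₁ = [12000·0.53/(4σ)]^(1/4) = 409.2 K.
Final:   T₂ = [S(1−0.62)/(4σ)]^(1/4) = 376.6 K.
Change: 376.6 − 409.2 = -32.66 K.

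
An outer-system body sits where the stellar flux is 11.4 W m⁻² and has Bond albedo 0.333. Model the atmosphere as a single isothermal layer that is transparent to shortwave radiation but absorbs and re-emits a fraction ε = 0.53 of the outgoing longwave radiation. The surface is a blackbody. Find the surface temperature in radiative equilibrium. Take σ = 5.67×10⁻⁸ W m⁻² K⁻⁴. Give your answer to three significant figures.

82.2 kelvin

At the top of the atmosphere, σT_e⁴ = S(1−α)/4 = 1.901 W m⁻², giving T_e = 76.09 K.
Surface balance with a leaky layer gives σT_s⁴ = σT_e⁴·2/(2−ε), so T_s = T_e·[2/(2−0.53)]^(1/4) = 82.18 K.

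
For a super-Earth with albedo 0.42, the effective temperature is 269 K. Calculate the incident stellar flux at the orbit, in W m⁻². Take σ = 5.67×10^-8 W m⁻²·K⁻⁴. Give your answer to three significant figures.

2050 W m⁻²

Invert the energy balance for S: S = 4σT⁴/(1−α).
The emitted flux is σT⁴ = 296.9 W m⁻².
S = 4·296.9/0.58 = 2048 W m⁻².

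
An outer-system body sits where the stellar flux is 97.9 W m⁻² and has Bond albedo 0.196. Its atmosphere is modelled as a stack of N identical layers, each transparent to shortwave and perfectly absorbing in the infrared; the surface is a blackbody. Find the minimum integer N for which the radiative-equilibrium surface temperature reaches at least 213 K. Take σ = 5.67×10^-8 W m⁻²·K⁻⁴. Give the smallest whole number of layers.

5

OLR = S(1−α)/4 = 19.68 W m⁻²; the top layer radiates at T_e = 136.5 K.
T_s = (N+1)^(1/4)·T_e ≥ 213 K requires N+1 ≥ (T_s/T_e)⁴ = (213/136.5)⁴ = 5.931.
The minimum whole number is N = 5.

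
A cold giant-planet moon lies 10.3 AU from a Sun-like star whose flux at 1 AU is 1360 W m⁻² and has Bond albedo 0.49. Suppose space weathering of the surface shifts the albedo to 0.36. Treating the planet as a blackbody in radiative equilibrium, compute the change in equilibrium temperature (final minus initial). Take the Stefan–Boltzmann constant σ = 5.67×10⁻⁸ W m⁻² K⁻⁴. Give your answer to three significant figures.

Flux at the orbit: S = 1360/(10.3)² = 12.82 W m⁻².
With α = 0.49, T₁ = 73.27 K.
With α = 0.36, T₂ = 77.55 K.
Change: 77.55 − 73.27 = 4.280 K.

4.28 K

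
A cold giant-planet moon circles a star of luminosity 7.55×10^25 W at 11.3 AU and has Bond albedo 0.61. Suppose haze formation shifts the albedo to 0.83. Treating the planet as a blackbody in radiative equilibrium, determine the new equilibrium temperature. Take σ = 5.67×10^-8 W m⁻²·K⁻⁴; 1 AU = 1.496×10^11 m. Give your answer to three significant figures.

d = 11.3 × 1.496×10^11 m = 1.690×10^12 m.
Flux at the orbit: S = L/(4πd²) = 7.55×10^25/(4π·(1.69×10^12)²) = 2.102 W m⁻².
New equilibrium: T₂ = [(1−0.83)·2.102/(4σ)]^(1/4) = 35.43 K.

35.4 K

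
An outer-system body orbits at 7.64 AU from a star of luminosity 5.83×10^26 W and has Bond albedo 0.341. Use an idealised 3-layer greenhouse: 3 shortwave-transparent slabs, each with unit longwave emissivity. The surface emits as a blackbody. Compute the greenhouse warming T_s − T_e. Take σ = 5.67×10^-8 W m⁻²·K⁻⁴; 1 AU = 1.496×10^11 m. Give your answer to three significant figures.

41.7 K

Orbital distance: d = 7.64 AU = 1.143×10^12 m.
Spreading L over a sphere of radius d: S = 5.83×10^26/(4π·1.14×10^12²) = 35.51 W m⁻².
OLR = S(1−α)/4 = 5.851 W m⁻²; the top layer radiates at T_e = 100.8 K.
Surface: T_s = (4)^¼·T_e = 142.5 K.
Warming: T_s − T_e = 41.75 K.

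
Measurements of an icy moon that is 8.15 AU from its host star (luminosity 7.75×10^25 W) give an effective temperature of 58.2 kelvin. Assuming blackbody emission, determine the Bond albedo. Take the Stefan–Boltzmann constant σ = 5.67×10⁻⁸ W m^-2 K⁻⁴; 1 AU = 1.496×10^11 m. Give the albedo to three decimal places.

Orbital distance: d = 8.15 AU = 1.219×10^12 m.
Spreading L over a sphere of radius d: S = 7.75×10^25/(4π·1.22×10^12²) = 4.149 W m^-2.
Energy balance: S(1−α)/4 = σT⁴, so 1−α = 4σT⁴/S.
σT⁴ = 0.6505 W m^-2, so 4σT⁴ = 2.602 W m^-2.
Hence α = 1 − 2.602/4.149 = 0.3728.

0.373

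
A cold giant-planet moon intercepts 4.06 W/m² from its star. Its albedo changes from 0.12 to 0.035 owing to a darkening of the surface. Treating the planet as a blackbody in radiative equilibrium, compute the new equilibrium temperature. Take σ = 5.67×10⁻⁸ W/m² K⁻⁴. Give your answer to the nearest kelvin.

64 K

T₂ = [S(1−α₂)/(4σ)]^(1/4) = [4.060·0.965/(4σ)]^(1/4) = 64.47 K.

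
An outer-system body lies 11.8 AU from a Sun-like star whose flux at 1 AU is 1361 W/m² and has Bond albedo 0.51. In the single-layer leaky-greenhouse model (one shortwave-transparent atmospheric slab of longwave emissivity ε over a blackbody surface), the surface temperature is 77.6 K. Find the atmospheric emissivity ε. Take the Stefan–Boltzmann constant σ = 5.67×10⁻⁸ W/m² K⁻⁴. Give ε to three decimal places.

Irradiance scales as 1/d², so S = 1361 W/m² × (1/11.8)² = 9.774 W/m².
Effective temperature: T_e = [S(1−α)/(4σ)]^(1/4) = 67.79 K.
Inverting T_s⁴ = 2T_e⁴/(2−ε): (T_e/T_s)⁴ = 0.5824, so ε = 2(1 − 0.5824) = 0.8353.

0.835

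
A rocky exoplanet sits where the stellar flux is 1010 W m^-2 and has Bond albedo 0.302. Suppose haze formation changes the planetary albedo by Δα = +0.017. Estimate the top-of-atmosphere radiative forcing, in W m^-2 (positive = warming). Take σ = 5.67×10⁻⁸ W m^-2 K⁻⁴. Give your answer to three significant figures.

TOA radiative forcing: ΔF = −S·Δα/4 = −1010·(+0.017)/4 = -4.293 W m^-2.

-4.29 W m^-2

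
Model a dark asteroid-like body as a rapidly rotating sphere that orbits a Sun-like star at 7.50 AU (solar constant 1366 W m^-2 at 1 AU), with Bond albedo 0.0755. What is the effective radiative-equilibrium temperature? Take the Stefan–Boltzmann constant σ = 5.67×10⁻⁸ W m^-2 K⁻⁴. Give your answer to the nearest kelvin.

By the inverse-square law, S = 1366/7.50² = 24.28 W m^-2.
The planet absorbs (1−α)S over its disc πR² and re-emits over 4πR², so the mean absorbed flux is (1−0.0755)·24.28/4 = 5.613 W m^-2.
Balancing against σT⁴: T = (5.613/5.67×10⁻⁸)^(1/4) = 99.75 K.

100 K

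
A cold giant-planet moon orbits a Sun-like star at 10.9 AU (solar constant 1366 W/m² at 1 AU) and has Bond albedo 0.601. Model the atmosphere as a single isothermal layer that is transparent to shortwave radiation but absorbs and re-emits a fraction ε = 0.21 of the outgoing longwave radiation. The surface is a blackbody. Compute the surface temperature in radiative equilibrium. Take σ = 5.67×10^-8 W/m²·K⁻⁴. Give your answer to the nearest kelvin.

69 K

Flux at the orbit: S = 1366/(10.9)² = 11.50 W/m².
At the top of the atmosphere, σT_e⁴ = S(1−α)/4 = 1.147 W/m², giving T_e = 67.06 K.
Surface balance with a leaky layer gives σT_s⁴ = σT_e⁴·2/(2−ε), so T_s = T_e·[2/(2−0.21)]^(1/4) = 68.95 K.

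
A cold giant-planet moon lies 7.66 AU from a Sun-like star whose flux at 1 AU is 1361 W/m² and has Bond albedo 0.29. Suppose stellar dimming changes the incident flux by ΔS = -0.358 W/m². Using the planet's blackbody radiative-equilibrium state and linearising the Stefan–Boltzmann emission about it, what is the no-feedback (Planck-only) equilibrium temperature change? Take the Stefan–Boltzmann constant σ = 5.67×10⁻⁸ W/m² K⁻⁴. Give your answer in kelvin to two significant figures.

Flux at the orbit: S = 1361/(7.66)² = 23.20 W/m².
Unperturbed T_e = [23.20·(1−0.29)/(4σ)]^¼ = 92.31 K.
TOA radiative forcing: ΔF = (1−α)ΔS/4 = 0.71·(-0.358)/4 = -0.06354 W/m².
Linearising σT⁴ gives d(σT⁴)/dT = 4σT_e³ = 0.1784 W/m² per K.
Hence the no-feedback warming is ΔF/(4σT_e³) = -0.356 K.

-0.36 K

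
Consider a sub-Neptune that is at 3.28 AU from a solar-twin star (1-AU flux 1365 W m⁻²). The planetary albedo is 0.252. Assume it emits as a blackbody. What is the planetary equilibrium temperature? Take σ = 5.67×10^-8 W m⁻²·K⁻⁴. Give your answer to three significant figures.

By the inverse-square law, S = 1365/3.28² = 126.9 W m⁻².
The planet absorbs (1−α)S over its disc πR² and re-emits over 4πR², so the mean absorbed flux is (1−0.252)·126.9/4 = 23.73 W m⁻².
Set σT⁴ = 23.73 → T = (23.73/σ)^(1/4) = 143.0 K.

143 K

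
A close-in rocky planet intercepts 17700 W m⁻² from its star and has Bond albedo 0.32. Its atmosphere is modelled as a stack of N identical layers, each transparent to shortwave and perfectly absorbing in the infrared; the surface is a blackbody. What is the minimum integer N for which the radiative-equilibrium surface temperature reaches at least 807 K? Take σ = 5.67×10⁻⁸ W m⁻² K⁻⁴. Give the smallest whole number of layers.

The effective emission temperature is T_e = [S(1−α)/(4σ)]^¼ = 480.0 K.
Since T_s⁴ = (N+1)T_e⁴, we need N ≥ (T_s/T_e)⁴ − 1 = 6.992.
Rounding up, N = 7.

7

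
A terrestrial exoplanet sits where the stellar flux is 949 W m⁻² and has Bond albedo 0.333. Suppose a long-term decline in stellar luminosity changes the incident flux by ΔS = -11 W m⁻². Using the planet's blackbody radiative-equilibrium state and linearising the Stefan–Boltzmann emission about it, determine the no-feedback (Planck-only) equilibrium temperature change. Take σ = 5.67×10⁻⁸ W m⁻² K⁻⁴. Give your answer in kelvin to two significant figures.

-0.67 K

Reference equilibrium: T_e = [S(1−α)/(4σ)]^(1/4) = 229.8 K.
Only a fraction (1−α) is absorbed and it's spread over 4πR², so ΔF = (1−α)ΔS/4 = -1.834 W m⁻².
Linearising σT⁴ gives d(σT⁴)/dT = 4σT_e³ = 2.754 W m⁻² per K.
So ΔT₀ = -1.834/2.754 = -0.666 K.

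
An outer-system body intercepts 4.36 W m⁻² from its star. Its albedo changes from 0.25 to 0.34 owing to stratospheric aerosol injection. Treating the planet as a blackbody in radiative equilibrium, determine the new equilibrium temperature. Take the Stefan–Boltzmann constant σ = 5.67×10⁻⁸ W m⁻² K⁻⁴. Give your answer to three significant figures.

59.7 K

T₂ = [S(1−α₂)/(4σ)]^(1/4) = [4.360·0.66/(4σ)]^(1/4) = 59.68 K.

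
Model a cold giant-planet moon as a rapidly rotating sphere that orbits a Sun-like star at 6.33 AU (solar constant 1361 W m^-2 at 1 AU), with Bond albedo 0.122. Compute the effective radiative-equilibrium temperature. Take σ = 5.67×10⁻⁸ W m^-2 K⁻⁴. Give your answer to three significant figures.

By the inverse-square law, S = 1361/6.33² = 33.97 W m^-2.
Absorbed flux (global mean): S(1−α)/4 = 33.97·0.878/4 = 7.456 W m^-2.
Set σT⁴ = 7.456 → T = (7.456/σ)^(1/4) = 107.1 K.

107 kelvin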